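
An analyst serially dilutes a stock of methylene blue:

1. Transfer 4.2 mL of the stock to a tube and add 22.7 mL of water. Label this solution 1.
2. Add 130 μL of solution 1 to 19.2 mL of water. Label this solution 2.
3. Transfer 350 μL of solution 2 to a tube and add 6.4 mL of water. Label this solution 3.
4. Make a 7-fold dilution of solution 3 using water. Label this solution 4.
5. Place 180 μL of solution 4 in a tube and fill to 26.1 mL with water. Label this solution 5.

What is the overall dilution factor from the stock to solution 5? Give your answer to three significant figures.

Step 1: 4.2 mL + 22.7 mL = 26.9 mL total → factor 26.9/4.2 = 6.4048
Step 2: 130 μL + 19.2 mL = 19330 μL total → factor 19330/130 = 148.69
Step 3: 350 μL + 6.4 mL = 6750 μL total → factor 6750/350 = 19.286
Step 4: 7-fold → factor 7
Step 5: 180 μL brought to 26.1 mL → factor 26100/180 = 145
Overall dilution factor = 6.4048 × 148.69 × 19.286 × 7 × 145 = 1.8642 × 10^7

1.86 × 10^7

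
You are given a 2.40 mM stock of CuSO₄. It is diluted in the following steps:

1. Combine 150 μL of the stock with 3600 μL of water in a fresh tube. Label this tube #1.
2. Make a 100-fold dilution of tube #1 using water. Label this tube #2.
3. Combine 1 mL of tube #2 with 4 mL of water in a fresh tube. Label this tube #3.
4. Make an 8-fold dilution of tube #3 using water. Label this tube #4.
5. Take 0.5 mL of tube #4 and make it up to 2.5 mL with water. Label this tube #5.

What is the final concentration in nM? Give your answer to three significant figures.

4.80 nM

Step 1: 150 μL + 3600 μL = 3750 μL total → factor 3750/150 = 25
Step 2: 100-fold → factor 100
Step 3: 1 mL + 4 mL = 5 mL total → factor 5/1 = 5
Step 4: 8-fold → factor 8
Step 5: 0.5 mL brought to 2.5 mL → factor 2.5/0.5 = 5
Overall dilution factor = 25 × 100 × 5 × 8 × 5 = 5 × 10^5
Final = 2.40 mM / 5 × 10^5 = 4.800 × 10^-6 mM = 4.80 nM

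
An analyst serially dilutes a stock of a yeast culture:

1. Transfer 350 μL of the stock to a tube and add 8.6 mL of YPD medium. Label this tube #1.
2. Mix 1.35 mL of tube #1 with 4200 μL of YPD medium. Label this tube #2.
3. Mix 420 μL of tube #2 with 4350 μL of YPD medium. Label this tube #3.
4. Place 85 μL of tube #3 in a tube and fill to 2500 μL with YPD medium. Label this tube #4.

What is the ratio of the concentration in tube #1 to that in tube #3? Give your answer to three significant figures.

Step 1: 350 μL + 8.6 mL = 8950 μL total → factor 8950/350 = 25.571
Step 2: 1.35 mL + 4200 μL = 5.55 mL total → factor 5.55/1.35 = 4.1111
Step 3: 420 μL + 4350 μL = 4770 μL total → factor 4770/420 = 11.357
Dilution factor to tube #1 = 25.571; to tube #3 = 1193.9
[tube #1]/[tube #3] = (factor to tube #3)/(factor to tube #1) = 1193.9/25.571 = 46.7

46.7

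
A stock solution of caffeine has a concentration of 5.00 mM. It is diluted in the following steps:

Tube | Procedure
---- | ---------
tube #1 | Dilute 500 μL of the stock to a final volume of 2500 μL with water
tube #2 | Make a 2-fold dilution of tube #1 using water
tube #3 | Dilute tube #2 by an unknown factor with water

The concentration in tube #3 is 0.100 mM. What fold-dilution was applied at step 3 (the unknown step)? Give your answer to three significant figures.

5.00-fold

Step 1: 500 μL brought to 2500 μL → factor 2500/500 = 5
Step 2: 2-fold → factor 2
Step 3: unknown factor x
Product of known-step factors = 10
Overall factor = 5.00 mM / (0.100 mM) = 50
x = 50 / 10 = 5.00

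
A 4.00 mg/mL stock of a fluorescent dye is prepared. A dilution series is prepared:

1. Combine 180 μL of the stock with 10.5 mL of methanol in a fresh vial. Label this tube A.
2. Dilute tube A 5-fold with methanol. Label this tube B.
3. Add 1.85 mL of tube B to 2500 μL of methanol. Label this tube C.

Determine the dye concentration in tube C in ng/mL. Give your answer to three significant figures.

Step 1: 180 μL + 10.5 mL = 10680 μL total → factor 10680/180 = 59.333
Step 2: 5-fold → factor 5
Step 3: 1.85 mL + 2500 μL = 4.35 mL total → factor 4.35/1.85 = 2.3514
Overall dilution factor = 59.333 × 5 × 2.3514 = 697.57
Final = 4.00 mg/mL / 697.57 = 0.005734 mg/mL = 5.73 × 10^3 ng/mL

5.73 × 10^3 ng/mL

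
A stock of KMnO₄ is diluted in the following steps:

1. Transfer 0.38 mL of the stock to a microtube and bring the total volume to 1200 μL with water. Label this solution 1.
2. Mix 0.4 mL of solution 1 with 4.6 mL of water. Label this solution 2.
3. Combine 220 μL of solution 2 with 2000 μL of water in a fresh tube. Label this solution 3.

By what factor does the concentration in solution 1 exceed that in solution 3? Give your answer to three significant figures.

126

Step 1: 0.38 mL brought to 1200 μL → factor 1.2/0.38 = 3.1579
Step 2: 0.4 mL + 4.6 mL = 5 mL total → factor 5/0.4 = 12.5
Step 3: 220 μL + 2000 μL = 2220 μL total → factor 2220/220 = 10.091
Dilution factor to solution 1 = 3.1579; to solution 3 = 398.33
[solution 1]/[solution 3] = (factor to solution 3)/(factor to solution 1) = 398.33/3.1579 = 126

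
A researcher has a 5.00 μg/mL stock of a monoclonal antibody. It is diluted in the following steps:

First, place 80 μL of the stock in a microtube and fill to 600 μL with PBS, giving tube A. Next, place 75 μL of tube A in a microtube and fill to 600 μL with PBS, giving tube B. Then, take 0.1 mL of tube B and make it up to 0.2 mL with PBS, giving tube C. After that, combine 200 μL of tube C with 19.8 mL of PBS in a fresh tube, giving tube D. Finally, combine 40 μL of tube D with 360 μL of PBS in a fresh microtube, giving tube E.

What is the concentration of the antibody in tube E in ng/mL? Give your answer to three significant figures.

0.0417 ng/mL

Step 1: 80 μL brought to 600 μL → factor 600/80 = 7.5
Step 2: 75 μL brought to 600 μL → factor 600/75 = 8
Step 3: 0.1 mL brought to 0.2 mL → factor 0.2/0.1 = 2
Step 4: 200 μL + 19.8 mL = 20000 μL total → factor 20000/200 = 100
Step 5: 40 μL + 360 μL = 400 μL total → factor 400/40 = 10
Overall dilution factor = 7.5 × 8 × 2 × 100 × 10 = 1.2 × 10^5
Final = 5.00 μg/mL / 1.2 × 10^5 = 4.167 × 10^-5 μg/mL = 0.0417 ng/mL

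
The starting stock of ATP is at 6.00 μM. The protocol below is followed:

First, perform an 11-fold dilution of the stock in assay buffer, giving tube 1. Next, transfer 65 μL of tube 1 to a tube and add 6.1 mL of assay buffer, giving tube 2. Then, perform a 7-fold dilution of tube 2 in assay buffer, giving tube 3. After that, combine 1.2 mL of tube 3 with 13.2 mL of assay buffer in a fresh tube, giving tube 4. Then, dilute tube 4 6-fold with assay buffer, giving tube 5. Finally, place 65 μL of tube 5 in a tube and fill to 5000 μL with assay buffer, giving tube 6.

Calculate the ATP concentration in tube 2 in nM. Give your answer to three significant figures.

5.75 nM

Step 1: 11-fold → factor 11
Step 2: 65 μL + 6.1 mL = 6165 μL total → factor 6165/65 = 94.846
Dilution factor through tube 2 = 11 × 94.846 = 1043.3
[tube 2] = 6.00 μM / 1043.3 = 0.005751 μM = 5.75 nM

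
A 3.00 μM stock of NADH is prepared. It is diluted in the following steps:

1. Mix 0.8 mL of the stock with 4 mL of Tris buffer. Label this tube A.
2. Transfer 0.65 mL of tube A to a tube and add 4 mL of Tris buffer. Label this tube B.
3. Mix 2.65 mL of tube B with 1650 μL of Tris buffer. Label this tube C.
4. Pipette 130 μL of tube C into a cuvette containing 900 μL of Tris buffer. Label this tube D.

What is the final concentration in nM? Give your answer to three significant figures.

5.44 nM

Step 1: 0.8 mL + 4 mL = 4.8 mL total → factor 4.8/0.8 = 6
Step 2: 0.65 mL + 4 mL = 4.65 mL total → factor 4.65/0.65 = 7.1538
Step 3: 2.65 mL + 1650 μL = 4.3 mL total → factor 4.3/2.65 = 1.6226
Step 4: 130 μL + 900 μL = 1030 μL total → factor 1030/130 = 7.9231
Overall dilution factor = 6 × 7.1538 × 1.6226 × 7.9231 = 551.83
Final = 3.00 μM / 551.83 = 0.005436 μM = 5.44 nM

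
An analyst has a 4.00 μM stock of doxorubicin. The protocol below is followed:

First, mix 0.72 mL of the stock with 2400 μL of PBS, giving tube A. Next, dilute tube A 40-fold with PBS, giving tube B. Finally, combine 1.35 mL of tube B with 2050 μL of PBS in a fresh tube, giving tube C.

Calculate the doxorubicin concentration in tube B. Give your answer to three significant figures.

0.0231 μM

Step 1: 0.72 mL + 2400 μL = 3.12 mL total → factor 3.12/0.72 = 4.3333
Step 2: 40-fold → factor 40
Dilution factor through tube B = 4.3333 × 40 = 173.33
[tube B] = 4.00 μM / 173.33 = 0.0231 μM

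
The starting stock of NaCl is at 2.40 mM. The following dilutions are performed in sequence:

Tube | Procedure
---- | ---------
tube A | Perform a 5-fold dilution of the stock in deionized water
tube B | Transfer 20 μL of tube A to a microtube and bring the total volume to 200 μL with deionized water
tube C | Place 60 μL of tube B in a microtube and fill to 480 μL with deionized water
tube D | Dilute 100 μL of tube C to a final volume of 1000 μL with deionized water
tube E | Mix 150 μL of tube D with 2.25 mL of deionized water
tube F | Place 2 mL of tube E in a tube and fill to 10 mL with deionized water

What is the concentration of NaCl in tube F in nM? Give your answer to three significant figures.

7.50 nM

Step 1: 5-fold → factor 5
Step 2: 20 μL brought to 200 μL → factor 200/20 = 10
Step 3: 60 μL brought to 480 μL → factor 480/60 = 8
Step 4: 100 μL brought to 1000 μL → factor 1000/100 = 10
Step 5: 150 μL + 2.25 mL = 2400 μL total → factor 2400/150 = 16
Step 6: 2 mL brought to 10 mL → factor 10/2 = 5
Overall dilution factor = 5 × 10 × 8 × 10 × 16 × 5 = 3.2 × 10^5
Final = 2.40 mM / 3.2 × 10^5 = 7.500 × 10^-6 mM = 7.50 nM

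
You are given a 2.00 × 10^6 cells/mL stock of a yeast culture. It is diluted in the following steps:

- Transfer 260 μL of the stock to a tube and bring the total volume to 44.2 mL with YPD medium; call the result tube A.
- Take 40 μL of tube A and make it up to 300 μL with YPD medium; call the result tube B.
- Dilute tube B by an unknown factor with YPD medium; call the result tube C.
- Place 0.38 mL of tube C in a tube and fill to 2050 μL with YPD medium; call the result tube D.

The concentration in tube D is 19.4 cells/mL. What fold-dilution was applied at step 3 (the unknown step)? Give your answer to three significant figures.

15.0-fold

Step 1: 260 μL brought to 44.2 mL → factor 44200/260 = 170
Step 2: 40 μL brought to 300 μL → factor 300/40 = 7.5
Step 3: unknown factor x
Step 4: 0.38 mL brought to 2050 μL → factor 2.05/0.38 = 5.3947
Product of known-step factors = 6878.3
Overall factor = 2.00 × 10^6 cells/mL / (19.4 cells/mL) = 1.0309 × 10^5
x = 1.0309 × 10^5 / 6878.3 = 15.0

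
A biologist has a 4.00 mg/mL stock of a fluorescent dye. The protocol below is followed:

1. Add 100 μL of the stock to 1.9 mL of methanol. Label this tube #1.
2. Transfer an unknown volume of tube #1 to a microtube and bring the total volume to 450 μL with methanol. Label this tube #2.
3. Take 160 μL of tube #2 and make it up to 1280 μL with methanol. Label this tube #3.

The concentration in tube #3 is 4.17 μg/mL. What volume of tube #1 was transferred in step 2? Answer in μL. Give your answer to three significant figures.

75.1 μL

Step 1: 100 μL + 1.9 mL = 2000 μL total → factor 2000/100 = 20
Step 2: v brought to 450 μL → factor = 450 μL/v
Step 3: 160 μL brought to 1280 μL → factor 1280/160 = 8
Product of known-step factors = 160
Overall factor = 4.00 mg/mL / (4.17 μg/mL) = 959.23
Step-2 factor = 959.23 / 160 = 5.9952
v = 450 μL / 5.9952 = 75.1 μL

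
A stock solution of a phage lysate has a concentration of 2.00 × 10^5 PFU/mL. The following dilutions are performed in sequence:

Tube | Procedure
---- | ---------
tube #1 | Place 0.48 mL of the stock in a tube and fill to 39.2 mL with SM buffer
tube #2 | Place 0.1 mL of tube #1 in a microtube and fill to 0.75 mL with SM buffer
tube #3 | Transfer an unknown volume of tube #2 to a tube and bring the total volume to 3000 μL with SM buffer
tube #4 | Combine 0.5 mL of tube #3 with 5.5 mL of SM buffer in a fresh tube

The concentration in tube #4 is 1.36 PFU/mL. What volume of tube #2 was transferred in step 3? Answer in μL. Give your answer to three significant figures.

150 μL

Step 1: 0.48 mL brought to 39.2 mL → factor 39.2/0.48 = 81.667
Step 2: 0.1 mL brought to 0.75 mL → factor 0.75/0.1 = 7.5
Step 3: v brought to 3000 μL → factor = 3000 μL/v
Step 4: 0.5 mL + 5.5 mL = 6 mL total → factor 6/0.5 = 12
Product of known-step factors = 7350
Overall factor = 2.00 × 10^5 PFU/mL / (1.36 PFU/mL) = 1.4706 × 10^5
Step-3 factor = 1.4706 × 10^5 / 7350 = 20.008
v = 3000 μL / 20.008 = 150 μL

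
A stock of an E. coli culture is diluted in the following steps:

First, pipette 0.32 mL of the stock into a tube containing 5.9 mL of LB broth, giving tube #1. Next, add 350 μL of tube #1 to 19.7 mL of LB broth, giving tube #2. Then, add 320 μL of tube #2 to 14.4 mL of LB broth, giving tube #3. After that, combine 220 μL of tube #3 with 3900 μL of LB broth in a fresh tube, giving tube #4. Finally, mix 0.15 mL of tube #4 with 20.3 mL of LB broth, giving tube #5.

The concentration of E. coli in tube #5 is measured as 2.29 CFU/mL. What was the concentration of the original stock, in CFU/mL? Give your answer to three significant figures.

2.99 × 10^8 CFU/mL

Step 1: 0.32 mL + 5.9 mL = 6.22 mL total → factor 6.22/0.32 = 19.438
Step 2: 350 μL + 19.7 mL = 20050 μL total → factor 20050/350 = 57.286
Step 3: 320 μL + 14.4 mL = 14720 μL total → factor 14720/320 = 46
Step 4: 220 μL + 3900 μL = 4120 μL total → factor 4120/220 = 18.727
Step 5: 0.15 mL + 20.3 mL = 20.45 mL total → factor 20.45/0.15 = 136.33
Overall dilution factor = 19.438 × 57.286 × 46 × 18.727 × 136.33 = 1.3077 × 10^8
Stock = 2.29 CFU/mL × 1.3077 × 10^8 = 2.99 × 10^8 CFU/mL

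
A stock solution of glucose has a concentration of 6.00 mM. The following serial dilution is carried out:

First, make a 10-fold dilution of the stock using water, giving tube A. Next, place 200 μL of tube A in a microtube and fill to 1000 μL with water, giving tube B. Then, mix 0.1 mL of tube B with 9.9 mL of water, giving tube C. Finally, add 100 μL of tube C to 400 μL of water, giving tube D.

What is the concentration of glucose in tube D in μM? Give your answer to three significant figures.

Step 1: 10-fold → factor 10
Step 2: 200 μL brought to 1000 μL → factor 1000/200 = 5
Step 3: 0.1 mL + 9.9 mL = 10 mL total → factor 10/0.1 = 100
Step 4: 100 μL + 400 μL = 500 μL total → factor 500/100 = 5
Dilution factor through tube D = 10 × 5 × 100 × 5 = 25000
[tube D] = 6.00 mM / 25000 = 0.0002400 mM = 0.240 μM

0.240 μM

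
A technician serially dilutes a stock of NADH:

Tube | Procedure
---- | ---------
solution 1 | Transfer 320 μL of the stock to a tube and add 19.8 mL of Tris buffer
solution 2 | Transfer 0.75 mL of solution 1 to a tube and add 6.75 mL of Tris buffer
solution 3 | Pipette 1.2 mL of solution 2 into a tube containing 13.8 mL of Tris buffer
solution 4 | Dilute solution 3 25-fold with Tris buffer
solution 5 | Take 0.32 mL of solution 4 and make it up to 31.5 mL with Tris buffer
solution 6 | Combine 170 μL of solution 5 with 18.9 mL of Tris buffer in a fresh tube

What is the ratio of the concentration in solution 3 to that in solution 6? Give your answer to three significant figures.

Step 1: 320 μL + 19.8 mL = 20120 μL total → factor 20120/320 = 62.875
Step 2: 0.75 mL + 6.75 mL = 7.5 mL total → factor 7.5/0.75 = 10
Step 3: 1.2 mL + 13.8 mL = 15 mL total → factor 15/1.2 = 12.5
Step 4: 25-fold → factor 25
Step 5: 0.32 mL brought to 31.5 mL → factor 31.5/0.32 = 98.438
Step 6: 170 μL + 18.9 mL = 19070 μL total → factor 19070/170 = 112.18
Dilution factor to solution 3 = 7859.4; to solution 6 = 2.1697 × 10^9
[solution 3]/[solution 6] = (factor to solution 6)/(factor to solution 3) = 2.1697 × 10^9/7859.4 = 2.76 × 10^5

2.76 × 10^5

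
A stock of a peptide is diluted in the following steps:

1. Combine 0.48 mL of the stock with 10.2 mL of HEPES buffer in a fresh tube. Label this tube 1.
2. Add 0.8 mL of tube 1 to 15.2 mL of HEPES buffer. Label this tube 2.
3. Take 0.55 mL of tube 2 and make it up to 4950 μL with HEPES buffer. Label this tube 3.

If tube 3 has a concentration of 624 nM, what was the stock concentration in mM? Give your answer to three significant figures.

2.50 mM

Step 1: 0.48 mL + 10.2 mL = 10.68 mL total → factor 10.68/0.48 = 22.25
Step 2: 0.8 mL + 15.2 mL = 16 mL total → factor 16/0.8 = 20
Step 3: 0.55 mL brought to 4950 μL → factor 4.95/0.55 = 9
Overall dilution factor = 22.25 × 20 × 9 = 4005
Stock = 624 nM × 4005 = 2.499 × 10^6 nM = 2.50 mM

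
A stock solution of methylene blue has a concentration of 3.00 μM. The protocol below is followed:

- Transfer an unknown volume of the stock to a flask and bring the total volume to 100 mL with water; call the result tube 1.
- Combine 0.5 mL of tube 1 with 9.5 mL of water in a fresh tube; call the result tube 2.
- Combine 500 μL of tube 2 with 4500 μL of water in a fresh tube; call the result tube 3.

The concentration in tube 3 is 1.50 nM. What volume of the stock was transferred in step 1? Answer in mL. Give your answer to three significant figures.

Step 1: v brought to 100 mL → factor = 100 mL/v
Step 2: 0.5 mL + 9.5 mL = 10 mL total → factor 10/0.5 = 20
Step 3: 500 μL + 4500 μL = 5000 μL total → factor 5000/500 = 10
Product of known-step factors = 200
Overall factor = 3.00 μM / (1.50 nM) = 2000
Step-1 factor = 2000 / 200 = 10
v = 100 mL / 10 = 10.0 mL

10.0 mL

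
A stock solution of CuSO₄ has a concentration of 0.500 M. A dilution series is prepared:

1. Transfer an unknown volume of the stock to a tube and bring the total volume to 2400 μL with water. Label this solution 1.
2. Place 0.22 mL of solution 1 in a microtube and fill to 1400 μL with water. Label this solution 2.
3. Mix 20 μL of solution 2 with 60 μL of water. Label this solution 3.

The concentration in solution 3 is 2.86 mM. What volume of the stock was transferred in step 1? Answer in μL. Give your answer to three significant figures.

349 μL

Step 1: v brought to 2400 μL → factor = 2400 μL/v
Step 2: 0.22 mL brought to 1400 μL → factor 1.4/0.22 = 6.3636
Step 3: 20 μL + 60 μL = 80 μL total → factor 80/20 = 4
Product of known-step factors = 25.455
Overall factor = 0.500 M / (2.86 mM) = 174.83
Step-1 factor = 174.83 / 25.455 = 6.8681
v = 2400 μL / 6.8681 = 349 μL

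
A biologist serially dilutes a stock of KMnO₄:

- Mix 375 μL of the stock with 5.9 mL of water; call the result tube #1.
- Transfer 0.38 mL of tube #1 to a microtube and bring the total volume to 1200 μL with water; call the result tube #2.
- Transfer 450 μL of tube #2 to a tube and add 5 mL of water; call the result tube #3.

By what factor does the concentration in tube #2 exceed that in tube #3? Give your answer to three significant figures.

Step 1: 375 μL + 5.9 mL = 6275 μL total → factor 6275/375 = 16.733
Step 2: 0.38 mL brought to 1200 μL → factor 1.2/0.38 = 3.1579
Step 3: 450 μL + 5 mL = 5450 μL total → factor 5450/450 = 12.111
Dilution factor to tube #2 = 52.842; to tube #3 = 639.98
[tube #2]/[tube #3] = (factor to tube #3)/(factor to tube #2) = 639.98/52.842 = 12.1

12.1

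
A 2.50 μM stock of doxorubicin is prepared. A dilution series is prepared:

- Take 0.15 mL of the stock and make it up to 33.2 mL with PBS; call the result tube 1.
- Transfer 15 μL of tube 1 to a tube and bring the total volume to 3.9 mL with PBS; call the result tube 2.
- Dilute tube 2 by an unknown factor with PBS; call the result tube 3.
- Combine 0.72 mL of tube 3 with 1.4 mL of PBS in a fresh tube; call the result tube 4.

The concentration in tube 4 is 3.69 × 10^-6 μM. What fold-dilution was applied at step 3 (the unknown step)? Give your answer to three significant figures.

Step 1: 0.15 mL brought to 33.2 mL → factor 33.2/0.15 = 221.33
Step 2: 15 μL brought to 3.9 mL → factor 3900/15 = 260
Step 3: unknown factor x
Step 4: 0.72 mL + 1.4 mL = 2.12 mL total → factor 2.12/0.72 = 2.9444
Product of known-step factors = 1.6944 × 10^5
Overall factor = 2.50 μM / (3.69 × 10^-6 μM) = 6.7751 × 10^5
x = 6.7751 × 10^5 / 1.6944 × 10^5 = 4.00

4.00-fold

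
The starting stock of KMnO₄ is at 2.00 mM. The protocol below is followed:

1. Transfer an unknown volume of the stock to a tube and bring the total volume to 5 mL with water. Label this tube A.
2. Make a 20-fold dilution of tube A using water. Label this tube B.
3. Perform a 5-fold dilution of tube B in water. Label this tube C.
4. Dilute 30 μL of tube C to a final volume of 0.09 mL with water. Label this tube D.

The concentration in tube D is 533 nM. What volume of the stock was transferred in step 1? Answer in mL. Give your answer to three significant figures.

Step 1: v brought to 5 mL → factor = 5 mL/v
Step 2: 20-fold → factor 20
Step 3: 5-fold → factor 5
Step 4: 30 μL brought to 0.09 mL → factor 90/30 = 3
Product of known-step factors = 300
Overall factor = 2.00 mM / (533 nM) = 3752.3
Step-1 factor = 3752.3 / 300 = 12.508
v = 5 mL / 12.508 = 0.400 mL

0.400 mL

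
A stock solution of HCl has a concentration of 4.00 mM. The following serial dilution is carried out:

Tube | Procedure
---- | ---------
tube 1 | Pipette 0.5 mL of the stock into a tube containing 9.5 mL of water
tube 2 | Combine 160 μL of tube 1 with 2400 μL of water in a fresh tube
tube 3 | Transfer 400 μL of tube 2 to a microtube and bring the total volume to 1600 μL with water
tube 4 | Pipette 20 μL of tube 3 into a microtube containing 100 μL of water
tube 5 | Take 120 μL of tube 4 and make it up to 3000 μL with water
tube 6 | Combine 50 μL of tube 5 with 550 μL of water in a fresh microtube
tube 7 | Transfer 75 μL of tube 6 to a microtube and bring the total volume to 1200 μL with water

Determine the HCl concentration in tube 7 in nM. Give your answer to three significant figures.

Step 1: 0.5 mL + 9.5 mL = 10 mL total → factor 10/0.5 = 20
Step 2: 160 μL + 2400 μL = 2560 μL total → factor 2560/160 = 16
Step 3: 400 μL brought to 1600 μL → factor 1600/400 = 4
Step 4: 20 μL + 100 μL = 120 μL total → factor 120/20 = 6
Step 5: 120 μL brought to 3000 μL → factor 3000/120 = 25
Step 6: 50 μL + 550 μL = 600 μL total → factor 600/50 = 12
Step 7: 75 μL brought to 1200 μL → factor 1200/75 = 16
Overall dilution factor = 20 × 16 × 4 × 6 × 25 × 12 × 16 = 3.6864 × 10^7
Final = 4.00 mM / 3.6864 × 10^7 = 1.085 × 10^-7 mM = 0.109 nM

0.109 nM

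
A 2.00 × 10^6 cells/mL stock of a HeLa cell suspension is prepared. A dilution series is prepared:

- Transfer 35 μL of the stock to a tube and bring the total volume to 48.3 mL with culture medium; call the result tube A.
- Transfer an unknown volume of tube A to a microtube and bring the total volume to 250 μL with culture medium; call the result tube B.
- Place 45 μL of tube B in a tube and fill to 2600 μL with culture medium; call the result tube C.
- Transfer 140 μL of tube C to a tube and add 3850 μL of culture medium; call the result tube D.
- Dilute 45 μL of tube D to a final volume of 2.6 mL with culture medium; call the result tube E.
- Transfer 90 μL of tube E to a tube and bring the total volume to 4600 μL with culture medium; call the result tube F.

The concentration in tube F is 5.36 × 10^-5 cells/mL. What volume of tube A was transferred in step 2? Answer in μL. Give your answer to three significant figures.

Step 1: 35 μL brought to 48.3 mL → factor 48300/35 = 1380
Step 2: v brought to 250 μL → factor = 250 μL/v
Step 3: 45 μL brought to 2600 μL → factor 2600/45 = 57.778
Step 4: 140 μL + 3850 μL = 3990 μL total → factor 3990/140 = 28.5
Step 5: 45 μL brought to 2.6 mL → factor 2600/45 = 57.778
Step 6: 90 μL brought to 4600 μL → factor 4600/90 = 51.111
Product of known-step factors = 6.7106 × 10^9
Overall factor = 2.00 × 10^6 cells/mL / (5.36 × 10^-5 cells/mL) = 3.7313 × 10^10
Step-2 factor = 3.7313 × 10^10 / 6.7106 × 10^9 = 5.5604
v = 250 μL / 5.5604 = 45.0 μL

45.0 μL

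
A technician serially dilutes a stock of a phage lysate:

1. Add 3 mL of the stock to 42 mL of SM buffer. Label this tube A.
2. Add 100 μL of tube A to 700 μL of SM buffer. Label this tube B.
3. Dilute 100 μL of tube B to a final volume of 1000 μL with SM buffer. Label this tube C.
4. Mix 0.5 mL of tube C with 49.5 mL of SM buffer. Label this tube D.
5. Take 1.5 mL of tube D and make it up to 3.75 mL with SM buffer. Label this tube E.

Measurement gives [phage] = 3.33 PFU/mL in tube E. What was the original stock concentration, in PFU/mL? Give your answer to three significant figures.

Step 1: 3 mL + 42 mL = 45 mL total → factor 45/3 = 15
Step 2: 100 μL + 700 μL = 800 μL total → factor 800/100 = 8
Step 3: 100 μL brought to 1000 μL → factor 1000/100 = 10
Step 4: 0.5 mL + 49.5 mL = 50 mL total → factor 50/0.5 = 100
Step 5: 1.5 mL brought to 3.75 mL → factor 3.75/1.5 = 2.5
Overall dilution factor = 15 × 8 × 10 × 100 × 2.5 = 3 × 10^5
Stock = 3.33 PFU/mL × 3 × 10^5 = 9.99 × 10^5 PFU/mL

9.99 × 10^5 PFU/mL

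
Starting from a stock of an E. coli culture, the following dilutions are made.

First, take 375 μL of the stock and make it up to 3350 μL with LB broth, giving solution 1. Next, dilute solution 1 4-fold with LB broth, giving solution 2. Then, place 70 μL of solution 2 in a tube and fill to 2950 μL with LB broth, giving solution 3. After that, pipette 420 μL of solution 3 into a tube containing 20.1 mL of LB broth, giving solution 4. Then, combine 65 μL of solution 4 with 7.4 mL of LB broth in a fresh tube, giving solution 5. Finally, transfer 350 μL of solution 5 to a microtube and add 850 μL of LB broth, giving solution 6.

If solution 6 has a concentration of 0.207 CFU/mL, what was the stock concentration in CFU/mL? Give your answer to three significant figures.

6.00 × 10^6 CFU/mL

Step 1: 375 μL brought to 3350 μL → factor 3350/375 = 8.9333
Step 2: 4-fold → factor 4
Step 3: 70 μL brought to 2950 μL → factor 2950/70 = 42.143
Step 4: 420 μL + 20.1 mL = 20520 μL total → factor 20520/420 = 48.857
Step 5: 65 μL + 7.4 mL = 7465 μL total → factor 7465/65 = 114.85
Step 6: 350 μL + 850 μL = 1200 μL total → factor 1200/350 = 3.4286
Overall dilution factor = 8.9333 × 4 × 42.143 × 48.857 × 114.85 × 3.4286 = 2.897 × 10^7
Stock = 0.207 CFU/mL × 2.897 × 10^7 = 6.00 × 10^6 CFU/mL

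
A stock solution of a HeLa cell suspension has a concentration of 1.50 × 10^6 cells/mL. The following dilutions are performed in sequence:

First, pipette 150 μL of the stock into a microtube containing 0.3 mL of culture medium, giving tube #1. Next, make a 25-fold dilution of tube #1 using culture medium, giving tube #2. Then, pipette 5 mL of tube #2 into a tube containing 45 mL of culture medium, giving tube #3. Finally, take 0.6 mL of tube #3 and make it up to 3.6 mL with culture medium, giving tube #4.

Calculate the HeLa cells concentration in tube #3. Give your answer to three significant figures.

Step 1: 150 μL + 0.3 mL = 450 μL total → factor 450/150 = 3
Step 2: 25-fold → factor 25
Step 3: 5 mL + 45 mL = 50 mL total → factor 50/5 = 10
Dilution factor through tube #3 = 3 × 25 × 10 = 750
[tube #3] = 1.50 × 10^6 cells/mL / 750 = 2.00 × 10^3 cells/mL

2.00 × 10^3 cells/mL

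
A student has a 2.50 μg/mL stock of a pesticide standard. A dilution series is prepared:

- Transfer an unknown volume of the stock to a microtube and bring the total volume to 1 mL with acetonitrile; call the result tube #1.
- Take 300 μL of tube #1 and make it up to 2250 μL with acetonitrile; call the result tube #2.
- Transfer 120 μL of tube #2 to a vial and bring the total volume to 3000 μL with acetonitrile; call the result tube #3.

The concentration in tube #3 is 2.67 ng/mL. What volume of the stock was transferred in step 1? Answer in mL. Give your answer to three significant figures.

0.200 mL

Step 1: v brought to 1 mL → factor = 1 mL/v
Step 2: 300 μL brought to 2250 μL → factor 2250/300 = 7.5
Step 3: 120 μL brought to 3000 μL → factor 3000/120 = 25
Product of known-step factors = 187.5
Overall factor = 2.50 μg/mL / (2.67 ng/mL) = 936.33
Step-1 factor = 936.33 / 187.5 = 4.9938
v = 1 mL / 4.9938 = 0.200 mL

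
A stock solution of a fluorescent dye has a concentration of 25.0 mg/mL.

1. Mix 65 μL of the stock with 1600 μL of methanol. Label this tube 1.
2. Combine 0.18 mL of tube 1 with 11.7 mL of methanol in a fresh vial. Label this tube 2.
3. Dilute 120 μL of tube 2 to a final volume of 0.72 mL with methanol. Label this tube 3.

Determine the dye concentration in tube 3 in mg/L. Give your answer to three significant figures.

2.46 mg/L

Step 1: 65 μL + 1600 μL = 1665 μL total → factor 1665/65 = 25.615
Step 2: 0.18 mL + 11.7 mL = 11.88 mL total → factor 11.88/0.18 = 66
Step 3: 120 μL brought to 0.72 mL → factor 720/120 = 6
Overall dilution factor = 25.615 × 66 × 6 = 10144
Final = 25.0 mg/mL / 10144 = 0.002465 mg/mL = 2.46 mg/L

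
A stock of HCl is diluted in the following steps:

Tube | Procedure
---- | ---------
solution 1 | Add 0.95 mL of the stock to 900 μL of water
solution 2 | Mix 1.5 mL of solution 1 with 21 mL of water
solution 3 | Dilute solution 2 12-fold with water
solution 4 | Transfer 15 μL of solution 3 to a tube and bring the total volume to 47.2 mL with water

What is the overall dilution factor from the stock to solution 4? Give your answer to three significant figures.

1.10 × 10^6

Step 1: 0.95 mL + 900 μL = 1.85 mL total → factor 1.85/0.95 = 1.9474
Step 2: 1.5 mL + 21 mL = 22.5 mL total → factor 22.5/1.5 = 15
Step 3: 12-fold → factor 12
Step 4: 15 μL brought to 47.2 mL → factor 47200/15 = 3146.7
Overall dilution factor = 1.9474 × 15 × 12 × 3146.7 = 1.103 × 10^6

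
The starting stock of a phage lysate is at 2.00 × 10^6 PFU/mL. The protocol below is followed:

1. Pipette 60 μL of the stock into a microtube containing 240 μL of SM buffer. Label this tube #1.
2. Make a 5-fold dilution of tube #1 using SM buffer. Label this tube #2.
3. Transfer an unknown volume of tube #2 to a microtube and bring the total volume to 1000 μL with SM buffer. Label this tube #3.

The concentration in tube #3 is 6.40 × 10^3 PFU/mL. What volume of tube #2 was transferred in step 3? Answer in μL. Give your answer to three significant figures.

80.0 μL

Step 1: 60 μL + 240 μL = 300 μL total → factor 300/60 = 5
Step 2: 5-fold → factor 5
Step 3: v brought to 1000 μL → factor = 1000 μL/v
Product of known-step factors = 25
Overall factor = 2.00 × 10^6 PFU/mL / (6.40 × 10^3 PFU/mL) = 312.5
Step-3 factor = 312.5 / 25 = 12.5
v = 1000 μL / 12.5 = 80.0 μL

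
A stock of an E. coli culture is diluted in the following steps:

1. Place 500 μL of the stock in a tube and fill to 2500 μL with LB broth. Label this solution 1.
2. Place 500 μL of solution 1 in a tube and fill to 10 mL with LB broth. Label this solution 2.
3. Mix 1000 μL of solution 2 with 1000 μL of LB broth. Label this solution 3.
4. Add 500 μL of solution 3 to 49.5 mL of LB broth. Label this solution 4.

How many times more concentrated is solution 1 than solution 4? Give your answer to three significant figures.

4.00 × 10^3

Step 1: 500 μL brought to 2500 μL → factor 2500/500 = 5
Step 2: 500 μL brought to 10 mL → factor 10000/500 = 20
Step 3: 1000 μL + 1000 μL = 2000 μL total → factor 2000/1000 = 2
Step 4: 500 μL + 49.5 mL = 50000 μL total → factor 50000/500 = 100
Dilution factor to solution 1 = 5; to solution 4 = 20000
[solution 1]/[solution 4] = (factor to solution 4)/(factor to solution 1) = 20000/5 = 4.00 × 10^3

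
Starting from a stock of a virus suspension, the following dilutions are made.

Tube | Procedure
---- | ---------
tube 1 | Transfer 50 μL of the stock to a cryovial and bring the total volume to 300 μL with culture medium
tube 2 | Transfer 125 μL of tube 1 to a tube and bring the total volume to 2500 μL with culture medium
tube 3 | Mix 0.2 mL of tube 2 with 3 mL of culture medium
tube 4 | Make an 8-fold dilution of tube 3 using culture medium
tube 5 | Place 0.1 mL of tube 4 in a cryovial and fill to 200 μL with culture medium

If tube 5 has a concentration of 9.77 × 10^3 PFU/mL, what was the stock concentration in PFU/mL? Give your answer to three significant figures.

Step 1: 50 μL brought to 300 μL → factor 300/50 = 6
Step 2: 125 μL brought to 2500 μL → factor 2500/125 = 20
Step 3: 0.2 mL + 3 mL = 3.2 mL total → factor 3.2/0.2 = 16
Step 4: 8-fold → factor 8
Step 5: 0.1 mL brought to 200 μL → factor 0.2/0.1 = 2
Overall dilution factor = 6 × 20 × 16 × 8 × 2 = 30720
Stock = 9.77 × 10^3 PFU/mL × 30720 = 3.00 × 10^8 PFU/mL

3.00 × 10^8 PFU/mL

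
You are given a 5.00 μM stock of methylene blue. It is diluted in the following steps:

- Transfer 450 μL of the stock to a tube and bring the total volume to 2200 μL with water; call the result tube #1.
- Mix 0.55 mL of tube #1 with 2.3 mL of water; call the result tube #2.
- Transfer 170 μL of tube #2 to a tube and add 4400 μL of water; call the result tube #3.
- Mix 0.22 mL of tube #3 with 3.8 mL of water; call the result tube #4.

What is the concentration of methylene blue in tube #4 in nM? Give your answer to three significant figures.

Step 1: 450 μL brought to 2200 μL → factor 2200/450 = 4.8889
Step 2: 0.55 mL + 2.3 mL = 2.85 mL total → factor 2.85/0.55 = 5.1818
Step 3: 170 μL + 4400 μL = 4570 μL total → factor 4570/170 = 26.882
Step 4: 0.22 mL + 3.8 mL = 4.02 mL total → factor 4.02/0.22 = 18.273
Overall dilution factor = 4.8889 × 5.1818 × 26.882 × 18.273 = 12444
Final = 5.00 μM / 12444 = 0.0004018 μM = 0.402 nM

0.402 nM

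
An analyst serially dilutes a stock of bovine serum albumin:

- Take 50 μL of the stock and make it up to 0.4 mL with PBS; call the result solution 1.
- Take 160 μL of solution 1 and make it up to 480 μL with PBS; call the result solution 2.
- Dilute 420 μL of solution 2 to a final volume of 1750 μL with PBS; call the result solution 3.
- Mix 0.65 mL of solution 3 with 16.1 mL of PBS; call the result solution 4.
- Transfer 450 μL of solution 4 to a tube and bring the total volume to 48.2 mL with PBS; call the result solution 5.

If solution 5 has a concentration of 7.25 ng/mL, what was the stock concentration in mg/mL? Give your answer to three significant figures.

2.00 mg/mL

Step 1: 50 μL brought to 0.4 mL → factor 400/50 = 8
Step 2: 160 μL brought to 480 μL → factor 480/160 = 3
Step 3: 420 μL brought to 1750 μL → factor 1750/420 = 4.1667
Step 4: 0.65 mL + 16.1 mL = 16.75 mL total → factor 16.75/0.65 = 25.769
Step 5: 450 μL brought to 48.2 mL → factor 48200/450 = 107.11
Overall dilution factor = 8 × 3 × 4.1667 × 25.769 × 107.11 = 2.7602 × 10^5
Stock = 7.25 ng/mL × 2.7602 × 10^5 = 2.001 × 10^6 ng/mL = 2.00 mg/mL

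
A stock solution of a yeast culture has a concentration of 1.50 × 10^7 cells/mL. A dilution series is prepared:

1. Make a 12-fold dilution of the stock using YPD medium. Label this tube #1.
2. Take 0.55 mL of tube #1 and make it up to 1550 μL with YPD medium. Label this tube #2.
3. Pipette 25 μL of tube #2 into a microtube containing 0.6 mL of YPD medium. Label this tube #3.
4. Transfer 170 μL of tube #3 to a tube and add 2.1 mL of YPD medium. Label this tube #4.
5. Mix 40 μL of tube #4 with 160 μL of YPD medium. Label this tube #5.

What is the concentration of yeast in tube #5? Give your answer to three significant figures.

Step 1: 12-fold → factor 12
Step 2: 0.55 mL brought to 1550 μL → factor 1.55/0.55 = 2.8182
Step 3: 25 μL + 0.6 mL = 625 μL total → factor 625/25 = 25
Step 4: 170 μL + 2.1 mL = 2270 μL total → factor 2270/170 = 13.353
Step 5: 40 μL + 160 μL = 200 μL total → factor 200/40 = 5
Overall dilution factor = 12 × 2.8182 × 25 × 13.353 × 5 = 56447
Final = 1.50 × 10^7 cells/mL / 56447 = 266 cells/mL

266 cells/mL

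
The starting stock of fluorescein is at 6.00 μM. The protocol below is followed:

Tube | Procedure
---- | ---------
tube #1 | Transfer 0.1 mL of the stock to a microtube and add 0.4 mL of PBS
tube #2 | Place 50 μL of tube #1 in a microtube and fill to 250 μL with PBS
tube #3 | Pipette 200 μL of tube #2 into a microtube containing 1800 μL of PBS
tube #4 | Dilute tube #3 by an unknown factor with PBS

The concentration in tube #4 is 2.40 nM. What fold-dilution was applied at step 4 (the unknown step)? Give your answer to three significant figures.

10.0-fold

Step 1: 0.1 mL + 0.4 mL = 0.5 mL total → factor 0.5/0.1 = 5
Step 2: 50 μL brought to 250 μL → factor 250/50 = 5
Step 3: 200 μL + 1800 μL = 2000 μL total → factor 2000/200 = 10
Step 4: unknown factor x
Product of known-step factors = 250
Overall factor = 6.00 μM / (2.40 nM) = 2500
x = 2500 / 250 = 10.0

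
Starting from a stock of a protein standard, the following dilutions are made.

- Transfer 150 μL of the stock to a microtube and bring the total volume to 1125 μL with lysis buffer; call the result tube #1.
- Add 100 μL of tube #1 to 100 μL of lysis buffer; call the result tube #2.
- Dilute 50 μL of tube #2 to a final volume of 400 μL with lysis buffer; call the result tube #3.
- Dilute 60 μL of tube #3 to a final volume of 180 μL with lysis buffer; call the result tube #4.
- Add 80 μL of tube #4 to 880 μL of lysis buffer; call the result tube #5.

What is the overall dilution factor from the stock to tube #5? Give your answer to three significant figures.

Step 1: 150 μL brought to 1125 μL → factor 1125/150 = 7.5
Step 2: 100 μL + 100 μL = 200 μL total → factor 200/100 = 2
Step 3: 50 μL brought to 400 μL → factor 400/50 = 8
Step 4: 60 μL brought to 180 μL → factor 180/60 = 3
Step 5: 80 μL + 880 μL = 960 μL total → factor 960/80 = 12
Overall dilution factor = 7.5 × 2 × 8 × 3 × 12 = 4320

4.32 × 10^3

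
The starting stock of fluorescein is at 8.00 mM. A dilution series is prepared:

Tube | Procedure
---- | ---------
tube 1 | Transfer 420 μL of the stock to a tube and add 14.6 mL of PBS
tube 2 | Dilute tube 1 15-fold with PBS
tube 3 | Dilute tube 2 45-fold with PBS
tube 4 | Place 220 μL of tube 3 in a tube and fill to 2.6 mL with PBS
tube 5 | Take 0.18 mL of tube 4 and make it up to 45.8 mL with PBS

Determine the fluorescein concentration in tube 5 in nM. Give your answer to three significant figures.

0.110 nM

Step 1: 420 μL + 14.6 mL = 15020 μL total → factor 15020/420 = 35.762
Step 2: 15-fold → factor 15
Step 3: 45-fold → factor 45
Step 4: 220 μL brought to 2.6 mL → factor 2600/220 = 11.818
Step 5: 0.18 mL brought to 45.8 mL → factor 45.8/0.18 = 254.44
Overall dilution factor = 35.762 × 15 × 45 × 11.818 × 254.44 = 7.2589 × 10^7
Final = 8.00 mM / 7.2589 × 10^7 = 1.102 × 10^-7 mM = 0.110 nM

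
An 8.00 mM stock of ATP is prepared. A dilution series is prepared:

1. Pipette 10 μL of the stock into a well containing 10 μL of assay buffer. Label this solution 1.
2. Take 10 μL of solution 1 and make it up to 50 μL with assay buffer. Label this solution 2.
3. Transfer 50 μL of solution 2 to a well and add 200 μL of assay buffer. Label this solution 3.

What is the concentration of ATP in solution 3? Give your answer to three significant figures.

Step 1: 10 μL + 10 μL = 20 μL total → factor 20/10 = 2
Step 2: 10 μL brought to 50 μL → factor 50/10 = 5
Step 3: 50 μL + 200 μL = 250 μL total → factor 250/50 = 5
Overall dilution factor = 2 × 5 × 5 = 50
Final = 8.00 mM / 50 = 0.160 mM

0.160 mM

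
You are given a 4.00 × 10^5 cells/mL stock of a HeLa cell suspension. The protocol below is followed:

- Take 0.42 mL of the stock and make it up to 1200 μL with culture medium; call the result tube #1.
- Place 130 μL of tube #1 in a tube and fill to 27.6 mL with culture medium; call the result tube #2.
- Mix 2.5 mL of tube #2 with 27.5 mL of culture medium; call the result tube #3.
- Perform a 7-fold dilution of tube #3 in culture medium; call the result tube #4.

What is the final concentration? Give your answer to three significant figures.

Step 1: 0.42 mL brought to 1200 μL → factor 1.2/0.42 = 2.8571
Step 2: 130 μL brought to 27.6 mL → factor 27600/130 = 212.31
Step 3: 2.5 mL + 27.5 mL = 30 mL total → factor 30/2.5 = 12
Step 4: 7-fold → factor 7
Overall dilution factor = 2.8571 × 212.31 × 12 × 7 = 50954
Final = 4.00 × 10^5 cells/mL / 50954 = 7.85 cells/mL

7.85 cells/mL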